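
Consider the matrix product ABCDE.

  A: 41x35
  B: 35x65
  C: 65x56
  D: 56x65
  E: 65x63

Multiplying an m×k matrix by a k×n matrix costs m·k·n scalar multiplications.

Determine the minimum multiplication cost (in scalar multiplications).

488530

Adjacent pairs: AB = 41·35·65 = 93275; BC = 35·65·56 = 127400; CD = 65·56·65 = 236600; DE = 56·65·63 = 229320.
Length 3: A..C: k=1: 0+127400+41·35·56=207760; k=2: 93275+0+41·65·56=242515 → min 207760 | B..D: k=2: 0+236600+35·65·65=384475; k=3: 127400+0+35·56·65=254800 → min 254800 | C..E: k=3: 0+229320+65·56·63=458640; k=4: 236600+0+65·65·63=502775 → min 458640.
Length 4: A..D: k=1: 0+254800+41·35·65=348075; k=2: 93275+236600+41·65·65=503100; k=3: 207760+0+41·56·65=357000 → min 348075 | B..E: k=2: 0+458640+35·65·63=601965; k=3: 127400+229320+35·56·63=480200; k=4: 254800+0+35·65·63=398125 → min 398125.
Length 5: A..E: k=1: 0+398125+41·35·63=488530; k=2: 93275+458640+41·65·63=719810; k=3: 207760+229320+41·56·63=581728; k=4: 348075+0+41·65·63=515970 → min 488530.
Optimal order: (A(((BC)D)E)) with cost 488530.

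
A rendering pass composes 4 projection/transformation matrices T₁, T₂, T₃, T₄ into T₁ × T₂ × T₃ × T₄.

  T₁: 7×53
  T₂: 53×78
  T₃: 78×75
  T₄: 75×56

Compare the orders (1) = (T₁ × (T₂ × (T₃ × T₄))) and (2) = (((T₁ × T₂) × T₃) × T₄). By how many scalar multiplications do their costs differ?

480592

Order (1) = (T₁ × (T₂ × (T₃ × T₄))): (T₃ × T₄): 78×75 by 75×56 → 78×56, cost 78·75·56 = 327600; (T₂ × (T₃ × T₄)): 53×78 by 78×56 → 53×56, cost 53·78·56 = 231504; cumulative 559104; (T₁ × (T₂ × (T₃ × T₄))): 7×53 by 53×56 → 7×56, cost 7·53·56 = 20776; cumulative 579880. Total 579880.
Order (2) = (((T₁ × T₂) × T₃) × T₄): (T₁ × T₂): 7×53 by 53×78 → 7×78, cost 7·53·78 = 28938; ((T₁ × T₂) × T₃): 7×78 by 78×75 → 7×75, cost 7·78·75 = 40950; cumulative 69888; (((T₁ × T₂) × T₃) × T₄): 7×75 by 75×56 → 7×56, cost 7·75·56 = 29400; cumulative 99288. Total 99288.
Difference: |579880 − 99288| = 480592.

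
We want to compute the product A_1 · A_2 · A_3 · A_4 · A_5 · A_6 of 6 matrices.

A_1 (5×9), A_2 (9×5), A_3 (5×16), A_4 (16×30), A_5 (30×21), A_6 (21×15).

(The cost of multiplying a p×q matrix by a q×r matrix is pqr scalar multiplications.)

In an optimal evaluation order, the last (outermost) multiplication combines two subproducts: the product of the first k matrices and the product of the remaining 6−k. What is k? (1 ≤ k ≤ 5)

2

Adjacent pairs: A_1A_2 = 5·9·5 = 225; A_2A_3 = 9·5·16 = 720; A_3A_4 = 5·16·30 = 2400; A_4A_5 = 16·30·21 = 10080; A_5A_6 = 30·21·15 = 9450.
Length 3: A_1..A_3: k=1: 0+720+5·9·16=1440; k=2: 225+0+5·5·16=625 → min 625 | A_2..A_4: k=2: 0+2400+9·5·30=3750; k=3: 720+0+9·16·30=5040 → min 3750 | A_3..A_5: k=3: 0+10080+5·16·21=11760; k=4: 2400+0+5·30·21=5550 → min 5550 | A_4..A_6: k=4: 0+9450+16·30·15=16650; k=5: 10080+0+16·21·15=15120 → min 15120.
Length 4: A_1..A_4: k=1: 0+3750+5·9·30=5100; k=2: 225+2400+5·5·30=3375; k=3: 625+0+5·16·30=3025 → min 3025 | A_2..A_5: k=2: 0+5550+9·5·21=6495; k=3: 720+10080+9·16·21=13824; k=4: 3750+0+9·30·21=9420 → min 6495 | A_3..A_6: k=3: 0+15120+5·16·15=16320; k=4: 2400+9450+5·30·15=14100; k=5: 5550+0+5·21·15=7125 → min 7125.
Length 5: A_1..A_5: k=1: 0+6495+5·9·21=7440; k=2: 225+5550+5·5·21=6300; k=3: 625+10080+5·16·21=12385; k=4: 3025+0+5·30·21=6175 → min 6175 | A_2..A_6: k=2: 0+7125+9·5·15=7800; k=3: 720+15120+9·16·15=18000; k=4: 3750+9450+9·30·15=17250; k=5: 6495+0+9·21·15=9330 → min 7800.
Top-level splits: k=1: (A_1..A_1)·(A_2..A_6) → 0+7800+5·9·15 = 8475; k=2: (A_1..A_2)·(A_3..A_6) → 225+7125+5·5·15 = 7725; k=3: (A_1..A_3)·(A_4..A_6) → 625+15120+5·16·15 = 16945; k=4: (A_1..A_4)·(A_5..A_6) → 3025+9450+5·30·15 = 14725; k=5: (A_1..A_5)·(A_6..A_6) → 6175+0+5·21·15 = 7750.
Best split is after A_2, i.e. k = 2.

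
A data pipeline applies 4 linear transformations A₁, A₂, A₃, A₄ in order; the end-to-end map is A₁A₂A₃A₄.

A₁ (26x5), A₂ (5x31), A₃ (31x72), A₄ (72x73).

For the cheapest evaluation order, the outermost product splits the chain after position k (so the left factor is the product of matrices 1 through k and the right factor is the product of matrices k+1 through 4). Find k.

1

Adjacent pairs: A₁A₂ = 26·5·31 = 4030; A₂A₃ = 5·31·72 = 11160; A₃A₄ = 31·72·73 = 162936.
Length 3: A₁..A₃: k=1: 0+11160+26·5·72=20520; k=2: 4030+0+26·31·72=62062 → min 20520 | A₂..A₄: k=2: 0+162936+5·31·73=174251; k=3: 11160+0+5·72·73=37440 → min 37440.
Top-level splits: k=1: (A₁..A₁)·(A₂..A₄) → 0+37440+26·5·73 = 46930; k=2: (A₁..A₂)·(A₃..A₄) → 4030+162936+26·31·73 = 225804; k=3: (A₁..A₃)·(A₄..A₄) → 20520+0+26·72·73 = 157176.
Best split is after A₁, i.e. k = 1.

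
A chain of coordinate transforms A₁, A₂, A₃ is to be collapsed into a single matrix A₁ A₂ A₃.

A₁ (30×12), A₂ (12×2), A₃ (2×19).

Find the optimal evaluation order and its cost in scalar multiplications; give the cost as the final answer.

1860

(A₁ (A₂ A₃)): cost 7296.
((A₁ A₂) A₃): cost 1860.
Optimal: ((A₁ A₂) A₃) with cost 1860.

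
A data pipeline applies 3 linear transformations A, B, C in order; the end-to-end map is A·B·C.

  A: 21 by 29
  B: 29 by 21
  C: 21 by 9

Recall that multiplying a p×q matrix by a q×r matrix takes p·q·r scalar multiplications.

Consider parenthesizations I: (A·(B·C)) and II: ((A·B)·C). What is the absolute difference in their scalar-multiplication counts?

5796

Order I = (A·(B·C)): (B·C): 29×21 by 21×9 → 29×9, cost 29·21·9 = 5481; (A·(B·C)): 21×29 by 29×9 → 21×9, cost 21·29·9 = 5481; cumulative 10962. Total 10962.
Order II = ((A·B)·C): (A·B): 21×29 by 29×21 → 21×21, cost 21·29·21 = 12789; ((A·B)·C): 21×21 by 21×9 → 21×9, cost 21·21·9 = 3969; cumulative 16758. Total 16758.
Difference: |10962 − 16758| = 5796.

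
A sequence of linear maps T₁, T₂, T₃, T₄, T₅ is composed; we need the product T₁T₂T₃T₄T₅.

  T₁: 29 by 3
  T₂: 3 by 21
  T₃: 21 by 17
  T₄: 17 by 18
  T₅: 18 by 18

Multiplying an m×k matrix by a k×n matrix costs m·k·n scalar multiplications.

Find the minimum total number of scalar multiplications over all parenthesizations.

Adjacent pairs: T₁T₂ = 29·3·21 = 1827; T₂T₃ = 3·21·17 = 1071; T₃T₄ = 21·17·18 = 6426; T₄T₅ = 17·18·18 = 5508.
Length 3: T₁..T₃: k=1: 0+1071+29·3·17=2550; k=2: 1827+0+29·21·17=12180 → min 2550 | T₂..T₄: k=2: 0+6426+3·21·18=7560; k=3: 1071+0+3·17·18=1989 → min 1989 | T₃..T₅: k=3: 0+5508+21·17·18=11934; k=4: 6426+0+21·18·18=13230 → min 11934.
Length 4: T₁..T₄: k=1: 0+1989+29·3·18=3555; k=2: 1827+6426+29·21·18=19215; k=3: 2550+0+29·17·18=11424 → min 3555 | T₂..T₅: k=2: 0+11934+3·21·18=13068; k=3: 1071+5508+3·17·18=7497; k=4: 1989+0+3·18·18=2961 → min 2961.
Length 5: T₁..T₅: k=1: 0+2961+29·3·18=4527; k=2: 1827+11934+29·21·18=24723; k=3: 2550+5508+29·17·18=16932; k=4: 3555+0+29·18·18=12951 → min 4527.
Optimal order: (T₁(((T₂T₃)T₄)T₅)) with cost 4527.

4527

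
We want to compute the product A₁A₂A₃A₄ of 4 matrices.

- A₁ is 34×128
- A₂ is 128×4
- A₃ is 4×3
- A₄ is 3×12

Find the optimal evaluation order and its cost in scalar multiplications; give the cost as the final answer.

15816

Adjacent pairs: A₁A₂ = 34·128·4 = 17408; A₂A₃ = 128·4·3 = 1536; A₃A₄ = 4·3·12 = 144.
Length 3: A₁..A₃: k=1: 0+1536+34·128·3=14592; k=2: 17408+0+34·4·3=17816 → min 14592 | A₂..A₄: k=2: 0+144+128·4·12=6288; k=3: 1536+0+128·3·12=6144 → min 6144.
Length 4: A₁..A₄: k=1: 0+6144+34·128·12=58368; k=2: 17408+144+34·4·12=19184; k=3: 14592+0+34·3·12=15816 → min 15816.
Optimal parenthesization: ((A₁(A₂A₃))A₄) with cost 15816.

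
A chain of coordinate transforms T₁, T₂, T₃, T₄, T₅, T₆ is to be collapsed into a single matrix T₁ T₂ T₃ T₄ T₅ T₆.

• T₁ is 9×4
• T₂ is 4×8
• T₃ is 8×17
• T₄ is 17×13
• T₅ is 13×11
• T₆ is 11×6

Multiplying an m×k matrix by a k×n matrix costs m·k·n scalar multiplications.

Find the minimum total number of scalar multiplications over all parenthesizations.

2480

Adjacent pairs: T₁T₂ = 9·4·8 = 288; T₂T₃ = 4·8·17 = 544; T₃T₄ = 8·17·13 = 1768; T₄T₅ = 17·13·11 = 2431; T₅T₆ = 13·11·6 = 858.
Length 3: T₁..T₃: k=1: 0+544+9·4·17=1156; k=2: 288+0+9·8·17=1512 → min 1156 | T₂..T₄: k=2: 0+1768+4·8·13=2184; k=3: 544+0+4·17·13=1428 → min 1428 | T₃..T₅: k=3: 0+2431+8·17·11=3927; k=4: 1768+0+8·13·11=2912 → min 2912 | T₄..T₆: k=4: 0+858+17·13·6=2184; k=5: 2431+0+17·11·6=3553 → min 2184.
Length 4: T₁..T₄: k=1: 0+1428+9·4·13=1896; k=2: 288+1768+9·8·13=2992; k=3: 1156+0+9·17·13=3145 → min 1896 | T₂..T₅: k=2: 0+2912+4·8·11=3264; k=3: 544+2431+4·17·11=3723; k=4: 1428+0+4·13·11=2000 → min 2000 | T₃..T₆: k=3: 0+2184+8·17·6=3000; k=4: 1768+858+8·13·6=3250; k=5: 2912+0+8·11·6=3440 → min 3000.
Length 5: T₁..T₅: k=1: 0+2000+9·4·11=2396; k=2: 288+2912+9·8·11=3992; k=3: 1156+2431+9·17·11=5270; k=4: 1896+0+9·13·11=3183 → min 2396 | T₂..T₆: k=2: 0+3000+4·8·6=3192; k=3: 544+2184+4·17·6=3136; k=4: 1428+858+4·13·6=2598; k=5: 2000+0+4·11·6=2264 → min 2264.
Length 6: T₁..T₆: k=1: 0+2264+9·4·6=2480; k=2: 288+3000+9·8·6=3720; k=3: 1156+2184+9·17·6=4258; k=4: 1896+858+9·13·6=3456; k=5: 2396+0+9·11·6=2990 → min 2480.
Optimal order: (T₁ ((((T₂ T₃) T₄) T₅) T₆)) with cost 2480.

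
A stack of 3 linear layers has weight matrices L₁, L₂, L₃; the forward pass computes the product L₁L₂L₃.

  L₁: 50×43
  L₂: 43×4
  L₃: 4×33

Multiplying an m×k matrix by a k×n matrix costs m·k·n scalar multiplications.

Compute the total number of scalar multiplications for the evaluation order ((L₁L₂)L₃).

(L₁L₂): 50×43 by 43×4 → 50×4, cost 50·43·4 = 8600
((L₁L₂)L₃): 50×4 by 4×33 → 50×33, cost 50·4·33 = 6600; cumulative 15200
Total: 15200 scalar multiplications.

15200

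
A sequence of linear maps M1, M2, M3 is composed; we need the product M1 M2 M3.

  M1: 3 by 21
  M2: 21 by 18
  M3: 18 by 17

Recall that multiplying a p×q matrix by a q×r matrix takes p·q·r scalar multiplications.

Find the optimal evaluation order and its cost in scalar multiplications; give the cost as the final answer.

(M1 (M2 M3)): cost 7497.
((M1 M2) M3): cost 2052.
Optimal: ((M1 M2) M3) with cost 2052.

2052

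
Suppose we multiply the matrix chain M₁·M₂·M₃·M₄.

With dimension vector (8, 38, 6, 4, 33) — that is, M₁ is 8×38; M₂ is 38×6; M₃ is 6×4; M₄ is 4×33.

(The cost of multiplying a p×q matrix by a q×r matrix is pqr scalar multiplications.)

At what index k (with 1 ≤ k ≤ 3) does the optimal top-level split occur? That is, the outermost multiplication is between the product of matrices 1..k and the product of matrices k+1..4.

Adjacent pairs: M₁M₂ = 8·38·6 = 1824; M₂M₃ = 38·6·4 = 912; M₃M₄ = 6·4·33 = 792.
Length 3: M₁..M₃: k=1: 0+912+8·38·4=2128; k=2: 1824+0+8·6·4=2016 → min 2016 | M₂..M₄: k=2: 0+792+38·6·33=8316; k=3: 912+0+38·4·33=5928 → min 5928.
Top-level splits: k=1: (M₁..M₁)·(M₂..M₄) → 0+5928+8·38·33 = 15960; k=2: (M₁..M₂)·(M₃..M₄) → 1824+792+8·6·33 = 4200; k=3: (M₁..M₃)·(M₄..M₄) → 2016+0+8·4·33 = 3072.
Best split is after M₃, i.e. k = 3.

3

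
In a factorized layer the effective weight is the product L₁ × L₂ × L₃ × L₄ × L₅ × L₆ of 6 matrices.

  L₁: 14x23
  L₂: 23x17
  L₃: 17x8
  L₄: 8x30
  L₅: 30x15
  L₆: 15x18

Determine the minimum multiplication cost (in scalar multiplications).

13480

Adjacent pairs: L₁L₂ = 14·23·17 = 5474; L₂L₃ = 23·17·8 = 3128; L₃L₄ = 17·8·30 = 4080; L₄L₅ = 8·30·15 = 3600; L₅L₆ = 30·15·18 = 8100.
Length 3: L₁..L₃: k=1: 0+3128+14·23·8=5704; k=2: 5474+0+14·17·8=7378 → min 5704 | L₂..L₄: k=2: 0+4080+23·17·30=15810; k=3: 3128+0+23·8·30=8648 → min 8648 | L₃..L₅: k=3: 0+3600+17·8·15=5640; k=4: 4080+0+17·30·15=11730 → min 5640 | L₄..L₆: k=4: 0+8100+8·30·18=12420; k=5: 3600+0+8·15·18=5760 → min 5760.
Length 4: L₁..L₄: k=1: 0+8648+14·23·30=18308; k=2: 5474+4080+14·17·30=16694; k=3: 5704+0+14·8·30=9064 → min 9064 | L₂..L₅: k=2: 0+5640+23·17·15=11505; k=3: 3128+3600+23·8·15=9488; k=4: 8648+0+23·30·15=18998 → min 9488 | L₃..L₆: k=3: 0+5760+17·8·18=8208; k=4: 4080+8100+17·30·18=21360; k=5: 5640+0+17·15·18=10230 → min 8208.
Length 5: L₁..L₅: k=1: 0+9488+14·23·15=14318; k=2: 5474+5640+14·17·15=14684; k=3: 5704+3600+14·8·15=10984; k=4: 9064+0+14·30·15=15364 → min 10984 | L₂..L₆: k=2: 0+8208+23·17·18=15246; k=3: 3128+5760+23·8·18=12200; k=4: 8648+8100+23·30·18=29168; k=5: 9488+0+23·15·18=15698 → min 12200.
Length 6: L₁..L₆: k=1: 0+12200+14·23·18=17996; k=2: 5474+8208+14·17·18=17966; k=3: 5704+5760+14·8·18=13480; k=4: 9064+8100+14·30·18=24724; k=5: 10984+0+14·15·18=14764 → min 13480.
Optimal order: ((L₁ × (L₂ × L₃)) × ((L₄ × L₅) × L₆)) with cost 13480.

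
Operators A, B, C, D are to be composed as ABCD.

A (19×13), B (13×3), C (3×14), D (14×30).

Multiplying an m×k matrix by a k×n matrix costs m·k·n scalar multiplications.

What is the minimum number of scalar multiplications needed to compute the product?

Adjacent pairs: AB = 19·13·3 = 741; BC = 13·3·14 = 546; CD = 3·14·30 = 1260.
Length 3: A..C: k=1: 0+546+19·13·14=4004; k=2: 741+0+19·3·14=1539 → min 1539 | B..D: k=2: 0+1260+13·3·30=2430; k=3: 546+0+13·14·30=6006 → min 2430.
Length 4: A..D: k=1: 0+2430+19·13·30=9840; k=2: 741+1260+19·3·30=3711; k=3: 1539+0+19·14·30=9519 → min 3711.
Optimal order: ((AB)(CD)) with cost 3711.

3711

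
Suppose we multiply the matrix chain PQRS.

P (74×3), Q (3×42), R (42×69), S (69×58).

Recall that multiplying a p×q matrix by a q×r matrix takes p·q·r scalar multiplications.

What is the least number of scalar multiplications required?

Adjacent pairs: PQ = 74·3·42 = 9324; QR = 3·42·69 = 8694; RS = 42·69·58 = 168084.
Length 3: P..R: k=1: 0+8694+74·3·69=24012; k=2: 9324+0+74·42·69=223776 → min 24012 | Q..S: k=2: 0+168084+3·42·58=175392; k=3: 8694+0+3·69·58=20700 → min 20700.
Length 4: P..S: k=1: 0+20700+74·3·58=33576; k=2: 9324+168084+74·42·58=357672; k=3: 24012+0+74·69·58=320160 → min 33576.
Optimal order: (P((QR)S)) with cost 33576.

33576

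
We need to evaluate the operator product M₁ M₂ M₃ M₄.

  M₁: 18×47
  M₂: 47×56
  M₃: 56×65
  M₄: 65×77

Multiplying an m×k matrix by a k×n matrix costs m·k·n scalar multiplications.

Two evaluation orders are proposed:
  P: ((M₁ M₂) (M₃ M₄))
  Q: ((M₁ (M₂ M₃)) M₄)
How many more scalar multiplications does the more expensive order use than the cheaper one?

Order P = ((M₁ M₂) (M₃ M₄)): (M₁ M₂): 18×47 by 47×56 → 18×56, cost 18·47·56 = 47376; (M₃ M₄): 56×65 by 65×77 → 56×77, cost 56·65·77 = 280280; ((M₁ M₂) (M₃ M₄)): 18×56 by 56×77 → 18×77, cost 18·56·77 = 77616; cumulative 405272. Total 405272.
Order Q = ((M₁ (M₂ M₃)) M₄): (M₂ M₃): 47×56 by 56×65 → 47×65, cost 47·56·65 = 171080; (M₁ (M₂ M₃)): 18×47 by 47×65 → 18×65, cost 18·47·65 = 54990; cumulative 226070; ((M₁ (M₂ M₃)) M₄): 18×65 by 65×77 → 18×77, cost 18·65·77 = 90090; cumulative 316160. Total 316160.
Difference: |405272 − 316160| = 89112.

89112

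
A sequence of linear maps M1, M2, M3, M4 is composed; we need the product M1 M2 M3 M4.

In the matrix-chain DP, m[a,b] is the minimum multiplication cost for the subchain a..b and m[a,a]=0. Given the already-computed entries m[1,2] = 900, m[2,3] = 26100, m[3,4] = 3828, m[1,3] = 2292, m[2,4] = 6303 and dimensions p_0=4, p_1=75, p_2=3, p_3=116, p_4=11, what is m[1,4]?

m[1,4] = min over k∈[1,3] of m[1,k]+m[k+1,4]+p_{0}·p_k·p_{4}.
k=1: 0 + 6303 + 4·75·11 = 9603; k=2: 900 + 3828 + 4·3·11 = 4860; k=3: 2292 + 0 + 4·116·11 = 7396.
Minimum: 4860 at k=2.

4860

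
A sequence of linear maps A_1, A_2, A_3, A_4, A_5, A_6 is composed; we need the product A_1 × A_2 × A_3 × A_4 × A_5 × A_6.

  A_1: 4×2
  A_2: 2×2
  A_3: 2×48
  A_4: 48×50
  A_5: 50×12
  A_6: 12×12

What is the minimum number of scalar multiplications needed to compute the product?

Adjacent pairs: A_1A_2 = 4·2·2 = 16; A_2A_3 = 2·2·48 = 192; A_3A_4 = 2·48·50 = 4800; A_4A_5 = 48·50·12 = 28800; A_5A_6 = 50·12·12 = 7200.
Length 3: A_1..A_3: k=1: 0+192+4·2·48=576; k=2: 16+0+4·2·48=400 → min 400 | A_2..A_4: k=2: 0+4800+2·2·50=5000; k=3: 192+0+2·48·50=4992 → min 4992 | A_3..A_5: k=3: 0+28800+2·48·12=29952; k=4: 4800+0+2·50·12=6000 → min 6000 | A_4..A_6: k=4: 0+7200+48·50·12=36000; k=5: 28800+0+48·12·12=35712 → min 35712.
Length 4: A_1..A_4: k=1: 0+4992+4·2·50=5392; k=2: 16+4800+4·2·50=5216; k=3: 400+0+4·48·50=10000 → min 5216 | A_2..A_5: k=2: 0+6000+2·2·12=6048; k=3: 192+28800+2·48·12=30144; k=4: 4992+0+2·50·12=6192 → min 6048 | A_3..A_6: k=3: 0+35712+2·48·12=36864; k=4: 4800+7200+2·50·12=13200; k=5: 6000+0+2·12·12=6288 → min 6288.
Length 5: A_1..A_5: k=1: 0+6048+4·2·12=6144; k=2: 16+6000+4·2·12=6112; k=3: 400+28800+4·48·12=31504; k=4: 5216+0+4·50·12=7616 → min 6112 | A_2..A_6: k=2: 0+6288+2·2·12=6336; k=3: 192+35712+2·48·12=37056; k=4: 4992+7200+2·50·12=13392; k=5: 6048+0+2·12·12=6336 → min 6336.
Length 6: A_1..A_6: k=1: 0+6336+4·2·12=6432; k=2: 16+6288+4·2·12=6400; k=3: 400+35712+4·48·12=38416; k=4: 5216+7200+4·50·12=14816; k=5: 6112+0+4·12·12=6688 → min 6400.
Optimal order: ((A_1 × A_2) × (((A_3 × A_4) × A_5) × A_6)) with cost 6400.

6400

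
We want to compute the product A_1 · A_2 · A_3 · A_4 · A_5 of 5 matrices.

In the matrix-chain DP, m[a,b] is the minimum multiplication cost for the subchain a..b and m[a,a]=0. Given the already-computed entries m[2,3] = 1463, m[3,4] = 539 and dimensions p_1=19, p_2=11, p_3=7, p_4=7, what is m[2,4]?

m[2,4] = min over k∈[2,3] of m[2,k]+m[k+1,4]+p_{1}·p_k·p_{4}.
k=2: 0 + 539 + 19·11·7 = 2002; k=3: 1463 + 0 + 19·7·7 = 2394.
Minimum: 2002 at k=2.

2002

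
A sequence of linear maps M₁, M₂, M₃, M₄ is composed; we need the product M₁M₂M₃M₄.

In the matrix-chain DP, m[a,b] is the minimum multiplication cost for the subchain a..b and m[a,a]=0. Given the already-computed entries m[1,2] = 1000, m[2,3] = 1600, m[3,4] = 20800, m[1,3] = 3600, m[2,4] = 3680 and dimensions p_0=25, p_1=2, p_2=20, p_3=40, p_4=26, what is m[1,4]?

m[1,4] = min over k∈[1,3] of m[1,k]+m[k+1,4]+p_{0}·p_k·p_{4}.
k=1: 0 + 3680 + 25·2·26 = 4980; k=2: 1000 + 20800 + 25·20·26 = 34800; k=3: 3600 + 0 + 25·40·26 = 29600.
Minimum: 4980 at k=1.

4980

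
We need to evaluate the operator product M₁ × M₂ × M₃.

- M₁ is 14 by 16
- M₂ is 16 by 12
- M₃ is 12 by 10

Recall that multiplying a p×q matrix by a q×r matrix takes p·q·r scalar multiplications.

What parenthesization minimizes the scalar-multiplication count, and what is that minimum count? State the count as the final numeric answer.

4160

(M₁ × (M₂ × M₃)): cost 4160.
((M₁ × M₂) × M₃): cost 4368.
Optimal: (M₁ × (M₂ × M₃)) with cost 4160.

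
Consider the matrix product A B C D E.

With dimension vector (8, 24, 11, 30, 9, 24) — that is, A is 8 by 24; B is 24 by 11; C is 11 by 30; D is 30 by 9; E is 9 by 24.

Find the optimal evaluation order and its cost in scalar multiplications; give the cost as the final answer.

Adjacent pairs: AB = 8·24·11 = 2112; BC = 24·11·30 = 7920; CD = 11·30·9 = 2970; DE = 30·9·24 = 6480.
Length 3: A..C: k=1: 0+7920+8·24·30=13680; k=2: 2112+0+8·11·30=4752 → min 4752 | B..D: k=2: 0+2970+24·11·9=5346; k=3: 7920+0+24·30·9=14400 → min 5346 | C..E: k=3: 0+6480+11·30·24=14400; k=4: 2970+0+11·9·24=5346 → min 5346.
Length 4: A..D: k=1: 0+5346+8·24·9=7074; k=2: 2112+2970+8·11·9=5874; k=3: 4752+0+8·30·9=6912 → min 5874 | B..E: k=2: 0+5346+24·11·24=11682; k=3: 7920+6480+24·30·24=31680; k=4: 5346+0+24·9·24=10530 → min 10530.
Length 5: A..E: k=1: 0+10530+8·24·24=15138; k=2: 2112+5346+8·11·24=9570; k=3: 4752+6480+8·30·24=16992; k=4: 5874+0+8·9·24=7602 → min 7602.
Optimal parenthesization: (((A B) (C D)) E) with cost 7602.

7602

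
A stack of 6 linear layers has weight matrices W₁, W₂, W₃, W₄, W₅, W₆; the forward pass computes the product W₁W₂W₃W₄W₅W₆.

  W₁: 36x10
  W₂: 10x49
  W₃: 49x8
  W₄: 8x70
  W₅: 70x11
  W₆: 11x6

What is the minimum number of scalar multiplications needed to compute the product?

13248

Adjacent pairs: W₁W₂ = 36·10·49 = 17640; W₂W₃ = 10·49·8 = 3920; W₃W₄ = 49·8·70 = 27440; W₄W₅ = 8·70·11 = 6160; W₅W₆ = 70·11·6 = 4620.
Length 3: W₁..W₃: k=1: 0+3920+36·10·8=6800; k=2: 17640+0+36·49·8=31752 → min 6800 | W₂..W₄: k=2: 0+27440+10·49·70=61740; k=3: 3920+0+10·8·70=9520 → min 9520 | W₃..W₅: k=3: 0+6160+49·8·11=10472; k=4: 27440+0+49·70·11=65170 → min 10472 | W₄..W₆: k=4: 0+4620+8·70·6=7980; k=5: 6160+0+8·11·6=6688 → min 6688.
Length 4: W₁..W₄: k=1: 0+9520+36·10·70=34720; k=2: 17640+27440+36·49·70=168560; k=3: 6800+0+36·8·70=26960 → min 26960 | W₂..W₅: k=2: 0+10472+10·49·11=15862; k=3: 3920+6160+10·8·11=10960; k=4: 9520+0+10·70·11=17220 → min 10960 | W₃..W₆: k=3: 0+6688+49·8·6=9040; k=4: 27440+4620+49·70·6=52640; k=5: 10472+0+49·11·6=13706 → min 9040.
Length 5: W₁..W₅: k=1: 0+10960+36·10·11=14920; k=2: 17640+10472+36·49·11=47516; k=3: 6800+6160+36·8·11=16128; k=4: 26960+0+36·70·11=54680 → min 14920 | W₂..W₆: k=2: 0+9040+10·49·6=11980; k=3: 3920+6688+10·8·6=11088; k=4: 9520+4620+10·70·6=18340; k=5: 10960+0+10·11·6=11620 → min 11088.
Length 6: W₁..W₆: k=1: 0+11088+36·10·6=13248; k=2: 17640+9040+36·49·6=37264; k=3: 6800+6688+36·8·6=15216; k=4: 26960+4620+36·70·6=46700; k=5: 14920+0+36·11·6=17296 → min 13248.
Optimal order: (W₁((W₂W₃)((W₄W₅)W₆))) with cost 13248.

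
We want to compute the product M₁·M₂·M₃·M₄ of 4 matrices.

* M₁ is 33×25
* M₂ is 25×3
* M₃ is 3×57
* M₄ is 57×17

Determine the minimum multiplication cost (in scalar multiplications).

7065

Adjacent pairs: M₁M₂ = 33·25·3 = 2475; M₂M₃ = 25·3·57 = 4275; M₃M₄ = 3·57·17 = 2907.
Length 3: M₁..M₃: k=1: 0+4275+33·25·57=51300; k=2: 2475+0+33·3·57=8118 → min 8118 | M₂..M₄: k=2: 0+2907+25·3·17=4182; k=3: 4275+0+25·57·17=28500 → min 4182.
Length 4: M₁..M₄: k=1: 0+4182+33·25·17=18207; k=2: 2475+2907+33·3·17=7065; k=3: 8118+0+33·57·17=40095 → min 7065.
Optimal order: ((M₁·M₂)·(M₃·M₄)) with cost 7065.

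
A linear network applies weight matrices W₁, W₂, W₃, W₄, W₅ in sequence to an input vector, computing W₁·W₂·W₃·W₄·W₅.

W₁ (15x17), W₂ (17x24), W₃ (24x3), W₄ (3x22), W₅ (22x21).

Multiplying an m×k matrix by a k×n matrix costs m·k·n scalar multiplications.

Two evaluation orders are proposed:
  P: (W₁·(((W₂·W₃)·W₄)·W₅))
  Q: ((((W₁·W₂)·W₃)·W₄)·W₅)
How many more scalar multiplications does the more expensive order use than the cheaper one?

435

Order P = (W₁·(((W₂·W₃)·W₄)·W₅)): (W₂·W₃): 17×24 by 24×3 → 17×3, cost 17·24·3 = 1224; ((W₂·W₃)·W₄): 17×3 by 3×22 → 17×22, cost 17·3·22 = 1122; cumulative 2346; (((W₂·W₃)·W₄)·W₅): 17×22 by 22×21 → 17×21, cost 17·22·21 = 7854; cumulative 10200; (W₁·(((W₂·W₃)·W₄)·W₅)): 15×17 by 17×21 → 15×21, cost 15·17·21 = 5355; cumulative 15555. Total 15555.
Order Q = ((((W₁·W₂)·W₃)·W₄)·W₅): (W₁·W₂): 15×17 by 17×24 → 15×24, cost 15·17·24 = 6120; ((W₁·W₂)·W₃): 15×24 by 24×3 → 15×3, cost 15·24·3 = 1080; cumulative 7200; (((W₁·W₂)·W₃)·W₄): 15×3 by 3×22 → 15×22, cost 15·3·22 = 990; cumulative 8190; ((((W₁·W₂)·W₃)·W₄)·W₅): 15×22 by 22×21 → 15×21, cost 15·22·21 = 6930; cumulative 15120. Total 15120.
Difference: |15555 − 15120| = 435.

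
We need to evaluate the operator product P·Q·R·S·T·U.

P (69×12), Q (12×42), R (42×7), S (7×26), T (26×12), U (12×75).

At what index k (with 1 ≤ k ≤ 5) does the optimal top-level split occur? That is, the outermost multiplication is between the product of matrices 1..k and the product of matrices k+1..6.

Adjacent pairs: PQ = 69·12·42 = 34776; QR = 12·42·7 = 3528; RS = 42·7·26 = 7644; ST = 7·26·12 = 2184; TU = 26·12·75 = 23400.
Length 3: P..R: k=1: 0+3528+69·12·7=9324; k=2: 34776+0+69·42·7=55062 → min 9324 | Q..S: k=2: 0+7644+12·42·26=20748; k=3: 3528+0+12·7·26=5712 → min 5712 | R..T: k=3: 0+2184+42·7·12=5712; k=4: 7644+0+42·26·12=20748 → min 5712 | S..U: k=4: 0+23400+7·26·75=37050; k=5: 2184+0+7·12·75=8484 → min 8484.
Length 4: P..S: k=1: 0+5712+69·12·26=27240; k=2: 34776+7644+69·42·26=117768; k=3: 9324+0+69·7·26=21882 → min 21882 | Q..T: k=2: 0+5712+12·42·12=11760; k=3: 3528+2184+12·7·12=6720; k=4: 5712+0+12·26·12=9456 → min 6720 | R..U: k=3: 0+8484+42·7·75=30534; k=4: 7644+23400+42·26·75=112944; k=5: 5712+0+42·12·75=43512 → min 30534.
Length 5: P..T: k=1: 0+6720+69·12·12=16656; k=2: 34776+5712+69·42·12=75264; k=3: 9324+2184+69·7·12=17304; k=4: 21882+0+69·26·12=43410 → min 16656 | Q..U: k=2: 0+30534+12·42·75=68334; k=3: 3528+8484+12·7·75=18312; k=4: 5712+23400+12·26·75=52512; k=5: 6720+0+12·12·75=17520 → min 17520.
Top-level splits: k=1: (P..P)·(Q..U) → 0+17520+69·12·75 = 79620; k=2: (P..Q)·(R..U) → 34776+30534+69·42·75 = 282660; k=3: (P..R)·(S..U) → 9324+8484+69·7·75 = 54033; k=4: (P..S)·(T..U) → 21882+23400+69·26·75 = 179832; k=5: (P..T)·(U..U) → 16656+0+69·12·75 = 78756.
Best split is after R, i.e. k = 3.

3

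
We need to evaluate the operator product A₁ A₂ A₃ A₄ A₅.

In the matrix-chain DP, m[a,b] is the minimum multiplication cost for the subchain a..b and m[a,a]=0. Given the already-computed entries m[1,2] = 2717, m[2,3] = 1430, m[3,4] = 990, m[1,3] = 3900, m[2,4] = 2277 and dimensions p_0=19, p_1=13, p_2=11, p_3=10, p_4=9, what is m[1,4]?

4500

m[1,4] = min over k∈[1,3] of m[1,k]+m[k+1,4]+p_{0}·p_k·p_{4}.
k=1: 0 + 2277 + 19·13·9 = 4500; k=2: 2717 + 990 + 19·11·9 = 5588; k=3: 3900 + 0 + 19·10·9 = 5610.
Minimum: 4500 at k=1.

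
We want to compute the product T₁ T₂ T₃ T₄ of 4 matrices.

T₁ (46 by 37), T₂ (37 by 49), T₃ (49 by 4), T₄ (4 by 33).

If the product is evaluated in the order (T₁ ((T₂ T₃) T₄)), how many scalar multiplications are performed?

(T₂ T₃): 37×49 by 49×4 → 37×4, cost 37·49·4 = 7252
((T₂ T₃) T₄): 37×4 by 4×33 → 37×33, cost 37·4·33 = 4884; cumulative 12136
(T₁ ((T₂ T₃) T₄)): 46×37 by 37×33 → 46×33, cost 46·37·33 = 56166; cumulative 68302
Total: 68302 scalar multiplications.

68302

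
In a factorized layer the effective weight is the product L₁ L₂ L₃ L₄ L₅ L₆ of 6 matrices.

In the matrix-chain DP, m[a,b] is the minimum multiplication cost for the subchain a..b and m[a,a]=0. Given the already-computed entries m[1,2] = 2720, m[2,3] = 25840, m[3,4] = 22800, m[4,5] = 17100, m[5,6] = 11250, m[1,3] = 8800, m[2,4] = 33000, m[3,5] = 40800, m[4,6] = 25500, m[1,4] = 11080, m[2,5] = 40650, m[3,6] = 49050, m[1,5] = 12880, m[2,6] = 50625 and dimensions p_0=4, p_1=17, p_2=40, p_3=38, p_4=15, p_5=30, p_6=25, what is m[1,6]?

15880

m[1,6] = min over k∈[1,5] of m[1,k]+m[k+1,6]+p_{0}·p_k·p_{6}.
k=1: 0 + 50625 + 4·17·25 = 52325; k=2: 2720 + 49050 + 4·40·25 = 55770; k=3: 8800 + 25500 + 4·38·25 = 38100; k=4: 11080 + 11250 + 4·15·25 = 23830; k=5: 12880 + 0 + 4·30·25 = 15880.
Minimum: 15880 at k=5.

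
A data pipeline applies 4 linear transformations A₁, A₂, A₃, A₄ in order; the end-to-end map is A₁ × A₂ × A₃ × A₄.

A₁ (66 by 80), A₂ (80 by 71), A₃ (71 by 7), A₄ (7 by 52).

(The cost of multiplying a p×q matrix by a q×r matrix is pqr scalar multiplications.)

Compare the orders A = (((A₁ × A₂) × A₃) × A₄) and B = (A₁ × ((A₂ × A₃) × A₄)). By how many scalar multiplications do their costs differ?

Order A = (((A₁ × A₂) × A₃) × A₄): (A₁ × A₂): 66×80 by 80×71 → 66×71, cost 66·80·71 = 374880; ((A₁ × A₂) × A₃): 66×71 by 71×7 → 66×7, cost 66·71·7 = 32802; cumulative 407682; (((A₁ × A₂) × A₃) × A₄): 66×7 by 7×52 → 66×52, cost 66·7·52 = 24024; cumulative 431706. Total 431706.
Order B = (A₁ × ((A₂ × A₃) × A₄)): (A₂ × A₃): 80×71 by 71×7 → 80×7, cost 80·71·7 = 39760; ((A₂ × A₃) × A₄): 80×7 by 7×52 → 80×52, cost 80·7·52 = 29120; cumulative 68880; (A₁ × ((A₂ × A₃) × A₄)): 66×80 by 80×52 → 66×52, cost 66·80·52 = 274560; cumulative 343440. Total 343440.
Difference: |431706 − 343440| = 88266.

88266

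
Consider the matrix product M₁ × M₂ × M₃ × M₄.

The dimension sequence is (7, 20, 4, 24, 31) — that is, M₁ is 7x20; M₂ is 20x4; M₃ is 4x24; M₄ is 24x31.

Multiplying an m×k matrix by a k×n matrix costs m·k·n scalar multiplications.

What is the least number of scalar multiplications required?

Adjacent pairs: M₁M₂ = 7·20·4 = 560; M₂M₃ = 20·4·24 = 1920; M₃M₄ = 4·24·31 = 2976.
Length 3: M₁..M₃: k=1: 0+1920+7·20·24=5280; k=2: 560+0+7·4·24=1232 → min 1232 | M₂..M₄: k=2: 0+2976+20·4·31=5456; k=3: 1920+0+20·24·31=16800 → min 5456.
Length 4: M₁..M₄: k=1: 0+5456+7·20·31=9796; k=2: 560+2976+7·4·31=4404; k=3: 1232+0+7·24·31=6440 → min 4404.
Optimal order: ((M₁ × M₂) × (M₃ × M₄)) with cost 4404.

4404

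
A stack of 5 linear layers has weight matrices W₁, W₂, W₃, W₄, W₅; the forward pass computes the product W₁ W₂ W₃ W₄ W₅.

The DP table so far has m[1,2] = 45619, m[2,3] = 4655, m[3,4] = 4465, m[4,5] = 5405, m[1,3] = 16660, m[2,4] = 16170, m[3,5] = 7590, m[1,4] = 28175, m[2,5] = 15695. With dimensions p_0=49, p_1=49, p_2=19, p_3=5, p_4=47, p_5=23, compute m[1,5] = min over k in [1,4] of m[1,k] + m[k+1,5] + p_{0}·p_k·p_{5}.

27700

m[1,5] = min over k∈[1,4] of m[1,k]+m[k+1,5]+p_{0}·p_k·p_{5}.
k=1: 0 + 15695 + 49·49·23 = 70918; k=2: 45619 + 7590 + 49·19·23 = 74622; k=3: 16660 + 5405 + 49·5·23 = 27700; k=4: 28175 + 0 + 49·47·23 = 81144.
Minimum: 27700 at k=3.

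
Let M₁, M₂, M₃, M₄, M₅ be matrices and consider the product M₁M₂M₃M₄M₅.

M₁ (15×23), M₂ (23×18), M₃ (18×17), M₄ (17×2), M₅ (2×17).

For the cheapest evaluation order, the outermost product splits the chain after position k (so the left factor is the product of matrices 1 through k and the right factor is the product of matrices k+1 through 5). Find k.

4

Adjacent pairs: M₁M₂ = 15·23·18 = 6210; M₂M₃ = 23·18·17 = 7038; M₃M₄ = 18·17·2 = 612; M₄M₅ = 17·2·17 = 578.
Length 3: M₁..M₃: k=1: 0+7038+15·23·17=12903; k=2: 6210+0+15·18·17=10800 → min 10800 | M₂..M₄: k=2: 0+612+23·18·2=1440; k=3: 7038+0+23·17·2=7820 → min 1440 | M₃..M₅: k=3: 0+578+18·17·17=5780; k=4: 612+0+18·2·17=1224 → min 1224.
Length 4: M₁..M₄: k=1: 0+1440+15·23·2=2130; k=2: 6210+612+15·18·2=7362; k=3: 10800+0+15·17·2=11310 → min 2130 | M₂..M₅: k=2: 0+1224+23·18·17=8262; k=3: 7038+578+23·17·17=14263; k=4: 1440+0+23·2·17=2222 → min 2222.
Top-level splits: k=1: (M₁..M₁)·(M₂..M₅) → 0+2222+15·23·17 = 8087; k=2: (M₁..M₂)·(M₃..M₅) → 6210+1224+15·18·17 = 12024; k=3: (M₁..M₃)·(M₄..M₅) → 10800+578+15·17·17 = 15713; k=4: (M₁..M₄)·(M₅..M₅) → 2130+0+15·2·17 = 2640.
Best split is after M₄, i.e. k = 4.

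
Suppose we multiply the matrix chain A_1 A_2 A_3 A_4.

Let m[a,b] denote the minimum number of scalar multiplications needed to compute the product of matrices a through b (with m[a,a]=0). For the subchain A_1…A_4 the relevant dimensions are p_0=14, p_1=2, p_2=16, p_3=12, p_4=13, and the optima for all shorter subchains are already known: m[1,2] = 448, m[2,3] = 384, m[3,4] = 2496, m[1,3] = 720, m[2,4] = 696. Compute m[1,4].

m[1,4] = min over k∈[1,3] of m[1,k]+m[k+1,4]+p_{0}·p_k·p_{4}.
k=1: 0 + 696 + 14·2·13 = 1060; k=2: 448 + 2496 + 14·16·13 = 5856; k=3: 720 + 0 + 14·12·13 = 2904.
Minimum: 1060 at k=1.

1060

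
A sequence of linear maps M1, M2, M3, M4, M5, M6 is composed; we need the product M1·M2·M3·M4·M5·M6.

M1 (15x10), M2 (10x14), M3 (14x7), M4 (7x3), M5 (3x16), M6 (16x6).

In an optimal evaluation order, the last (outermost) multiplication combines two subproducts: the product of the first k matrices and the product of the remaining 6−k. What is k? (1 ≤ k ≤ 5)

Adjacent pairs: M1M2 = 15·10·14 = 2100; M2M3 = 10·14·7 = 980; M3M4 = 14·7·3 = 294; M4M5 = 7·3·16 = 336; M5M6 = 3·16·6 = 288.
Length 3: M1..M3: k=1: 0+980+15·10·7=2030; k=2: 2100+0+15·14·7=3570 → min 2030 | M2..M4: k=2: 0+294+10·14·3=714; k=3: 980+0+10·7·3=1190 → min 714 | M3..M5: k=3: 0+336+14·7·16=1904; k=4: 294+0+14·3·16=966 → min 966 | M4..M6: k=4: 0+288+7·3·6=414; k=5: 336+0+7·16·6=1008 → min 414.
Length 4: M1..M4: k=1: 0+714+15·10·3=1164; k=2: 2100+294+15·14·3=3024; k=3: 2030+0+15·7·3=2345 → min 1164 | M2..M5: k=2: 0+966+10·14·16=3206; k=3: 980+336+10·7·16=2436; k=4: 714+0+10·3·16=1194 → min 1194 | M3..M6: k=3: 0+414+14·7·6=1002; k=4: 294+288+14·3·6=834; k=5: 966+0+14·16·6=2310 → min 834.
Length 5: M1..M5: k=1: 0+1194+15·10·16=3594; k=2: 2100+966+15·14·16=6426; k=3: 2030+336+15·7·16=4046; k=4: 1164+0+15·3·16=1884 → min 1884 | M2..M6: k=2: 0+834+10·14·6=1674; k=3: 980+414+10·7·6=1814; k=4: 714+288+10·3·6=1182; k=5: 1194+0+10·16·6=2154 → min 1182.
Top-level splits: k=1: (M1..M1)·(M2..M6) → 0+1182+15·10·6 = 2082; k=2: (M1..M2)·(M3..M6) → 2100+834+15·14·6 = 4194; k=3: (M1..M3)·(M4..M6) → 2030+414+15·7·6 = 3074; k=4: (M1..M4)·(M5..M6) → 1164+288+15·3·6 = 1722; k=5: (M1..M5)·(M6..M6) → 1884+0+15·16·6 = 3324.
Best split is after M4, i.e. k = 4.

4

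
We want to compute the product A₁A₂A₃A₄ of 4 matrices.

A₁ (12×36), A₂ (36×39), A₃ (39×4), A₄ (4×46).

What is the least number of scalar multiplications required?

Adjacent pairs: A₁A₂ = 12·36·39 = 16848; A₂A₃ = 36·39·4 = 5616; A₃A₄ = 39·4·46 = 7176.
Length 3: A₁..A₃: k=1: 0+5616+12·36·4=7344; k=2: 16848+0+12·39·4=18720 → min 7344 | A₂..A₄: k=2: 0+7176+36·39·46=71760; k=3: 5616+0+36·4·46=12240 → min 12240.
Length 4: A₁..A₄: k=1: 0+12240+12·36·46=32112; k=2: 16848+7176+12·39·46=45552; k=3: 7344+0+12·4·46=9552 → min 9552.
Optimal order: ((A₁(A₂A₃))A₄) with cost 9552.

9552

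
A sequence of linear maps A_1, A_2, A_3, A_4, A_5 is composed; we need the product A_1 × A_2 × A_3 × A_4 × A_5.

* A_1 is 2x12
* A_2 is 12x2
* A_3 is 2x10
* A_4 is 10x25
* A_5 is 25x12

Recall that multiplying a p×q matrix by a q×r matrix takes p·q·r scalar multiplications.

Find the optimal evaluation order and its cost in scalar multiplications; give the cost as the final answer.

Adjacent pairs: A_1A_2 = 2·12·2 = 48; A_2A_3 = 12·2·10 = 240; A_3A_4 = 2·10·25 = 500; A_4A_5 = 10·25·12 = 3000.
Length 3: A_1..A_3: k=1: 0+240+2·12·10=480; k=2: 48+0+2·2·10=88 → min 88 | A_2..A_4: k=2: 0+500+12·2·25=1100; k=3: 240+0+12·10·25=3240 → min 1100 | A_3..A_5: k=3: 0+3000+2·10·12=3240; k=4: 500+0+2·25·12=1100 → min 1100.
Length 4: A_1..A_4: k=1: 0+1100+2·12·25=1700; k=2: 48+500+2·2·25=648; k=3: 88+0+2·10·25=588 → min 588 | A_2..A_5: k=2: 0+1100+12·2·12=1388; k=3: 240+3000+12·10·12=4680; k=4: 1100+0+12·25·12=4700 → min 1388.
Length 5: A_1..A_5: k=1: 0+1388+2·12·12=1676; k=2: 48+1100+2·2·12=1196; k=3: 88+3000+2·10·12=3328; k=4: 588+0+2·25·12=1188 → min 1188.
Optimal parenthesization: ((((A_1 × A_2) × A_3) × A_4) × A_5) with cost 1188.

1188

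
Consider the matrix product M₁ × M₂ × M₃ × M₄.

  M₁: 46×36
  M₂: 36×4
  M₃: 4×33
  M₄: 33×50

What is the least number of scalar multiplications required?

22424

Adjacent pairs: M₁M₂ = 46·36·4 = 6624; M₂M₃ = 36·4·33 = 4752; M₃M₄ = 4·33·50 = 6600.
Length 3: M₁..M₃: k=1: 0+4752+46·36·33=59400; k=2: 6624+0+46·4·33=12696 → min 12696 | M₂..M₄: k=2: 0+6600+36·4·50=13800; k=3: 4752+0+36·33·50=64152 → min 13800.
Length 4: M₁..M₄: k=1: 0+13800+46·36·50=96600; k=2: 6624+6600+46·4·50=22424; k=3: 12696+0+46·33·50=88596 → min 22424.
Optimal order: ((M₁ × M₂) × (M₃ × M₄)) with cost 22424.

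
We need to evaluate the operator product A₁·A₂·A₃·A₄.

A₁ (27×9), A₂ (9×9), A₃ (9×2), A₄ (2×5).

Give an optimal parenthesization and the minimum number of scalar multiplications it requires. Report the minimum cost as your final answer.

Adjacent pairs: A₁A₂ = 27·9·9 = 2187; A₂A₃ = 9·9·2 = 162; A₃A₄ = 9·2·5 = 90.
Length 3: A₁..A₃: k=1: 0+162+27·9·2=648; k=2: 2187+0+27·9·2=2673 → min 648 | A₂..A₄: k=2: 0+90+9·9·5=495; k=3: 162+0+9·2·5=252 → min 252.
Length 4: A₁..A₄: k=1: 0+252+27·9·5=1467; k=2: 2187+90+27·9·5=3492; k=3: 648+0+27·2·5=918 → min 918.
Optimal parenthesization: ((A₁·(A₂·A₃))·A₄) with cost 918.

918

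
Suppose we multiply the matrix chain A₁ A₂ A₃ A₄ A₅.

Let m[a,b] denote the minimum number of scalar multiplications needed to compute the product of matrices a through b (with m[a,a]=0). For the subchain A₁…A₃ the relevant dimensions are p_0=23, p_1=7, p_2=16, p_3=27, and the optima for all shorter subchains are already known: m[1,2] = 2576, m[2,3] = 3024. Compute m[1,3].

m[1,3] = min over k∈[1,2] of m[1,k]+m[k+1,3]+p_{0}·p_k·p_{3}.
k=1: 0 + 3024 + 23·7·27 = 7371; k=2: 2576 + 0 + 23·16·27 = 12512.
Minimum: 7371 at k=1.

7371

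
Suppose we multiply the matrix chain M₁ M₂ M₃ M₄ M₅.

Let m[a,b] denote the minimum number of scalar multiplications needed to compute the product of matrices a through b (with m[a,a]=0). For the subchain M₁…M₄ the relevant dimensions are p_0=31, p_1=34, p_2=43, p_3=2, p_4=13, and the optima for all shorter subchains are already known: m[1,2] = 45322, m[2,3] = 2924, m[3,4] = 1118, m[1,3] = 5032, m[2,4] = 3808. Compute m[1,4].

5838

m[1,4] = min over k∈[1,3] of m[1,k]+m[k+1,4]+p_{0}·p_k·p_{4}.
k=1: 0 + 3808 + 31·34·13 = 17510; k=2: 45322 + 1118 + 31·43·13 = 63769; k=3: 5032 + 0 + 31·2·13 = 5838.
Minimum: 5838 at k=3.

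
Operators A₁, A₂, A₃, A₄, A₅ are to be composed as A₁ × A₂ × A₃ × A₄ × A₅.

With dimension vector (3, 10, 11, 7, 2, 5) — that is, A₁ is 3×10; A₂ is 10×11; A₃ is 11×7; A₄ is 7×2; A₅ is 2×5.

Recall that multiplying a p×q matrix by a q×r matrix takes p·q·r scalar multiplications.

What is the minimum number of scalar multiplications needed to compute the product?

Adjacent pairs: A₁A₂ = 3·10·11 = 330; A₂A₃ = 10·11·7 = 770; A₃A₄ = 11·7·2 = 154; A₄A₅ = 7·2·5 = 70.
Length 3: A₁..A₃: k=1: 0+770+3·10·7=980; k=2: 330+0+3·11·7=561 → min 561 | A₂..A₄: k=2: 0+154+10·11·2=374; k=3: 770+0+10·7·2=910 → min 374 | A₃..A₅: k=3: 0+70+11·7·5=455; k=4: 154+0+11·2·5=264 → min 264.
Length 4: A₁..A₄: k=1: 0+374+3·10·2=434; k=2: 330+154+3·11·2=550; k=3: 561+0+3·7·2=603 → min 434 | A₂..A₅: k=2: 0+264+10·11·5=814; k=3: 770+70+10·7·5=1190; k=4: 374+0+10·2·5=474 → min 474.
Length 5: A₁..A₅: k=1: 0+474+3·10·5=624; k=2: 330+264+3·11·5=759; k=3: 561+70+3·7·5=736; k=4: 434+0+3·2·5=464 → min 464.
Optimal order: ((A₁ × (A₂ × (A₃ × A₄))) × A₅) with cost 464.

464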